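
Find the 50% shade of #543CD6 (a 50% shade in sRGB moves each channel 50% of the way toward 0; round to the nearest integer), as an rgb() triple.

#543CD6 is rgb(84, 60, 214).
Per channel, c → c + 0.5(0 − c):
  R: 84 + 0.5×(0−84) = 84 − 42 = 42 → 42
  G: 60 − 30 = 30 → 30
  B: 214 + 0.5×(0−214) = 214 − 107 = 107 → 107

rgb(42, 30, 107)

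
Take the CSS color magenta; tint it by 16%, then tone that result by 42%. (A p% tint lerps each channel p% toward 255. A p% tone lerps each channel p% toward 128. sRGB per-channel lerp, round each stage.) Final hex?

CSS magenta is rgb(255, 0, 255).
Lerp each channel 16% toward 255:
  R: 255 + 0 = 255 → 255
  G: 0 + 40.8 = 40.8 → 41
  B: 255 + 0.16×(255−255) = 255 + 0 = 255 → 255
After the tint: rgb(255, 41, 255) = #ff29ff.
Per channel, c → c + 0.42(128 − c):
  R: 255 + 0.42×(128−255) = 255 − 53.34 = 201.66 → 202
  G: 41 + 0.42×(128−41) = 41 + 36.54 = 77.54 → 78
  B: 255 − 53.34 = 201.66 → 202
rgb(202, 78, 202) = #ca4eca.

#ca4eca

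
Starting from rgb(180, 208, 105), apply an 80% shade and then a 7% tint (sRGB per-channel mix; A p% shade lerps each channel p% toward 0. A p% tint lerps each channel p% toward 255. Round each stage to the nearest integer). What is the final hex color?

#333925

Lerp each channel 80% toward 0:
  R: 180 + 0.8×(0−180) = 180 − 144 = 36 → 36
  G: 208 + 0.8×(0−208) = 208 − 166.4 = 41.6 → 42
  B: 105 + 0.8×(0−105) = 105 − 84 = 21 → 21
After the shade: rgb(36, 42, 21) = #242A15.
A 7% tint moves each channel 7% toward 255:
  R: 36 + 0.07×(255−36) = 36 + 15.33 = 51.33 → 51
  G: 42 + 14.91 = 56.91 → 57
  B: 21 + 0.07×(255−21) = 21 + 16.38 = 37.38 → 37
rgb(51, 57, 37) = #333925.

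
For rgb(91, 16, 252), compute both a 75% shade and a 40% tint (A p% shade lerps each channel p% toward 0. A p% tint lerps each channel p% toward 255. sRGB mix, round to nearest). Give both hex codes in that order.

#17043F, #9D70FD

75% shade:
  R: 91 − 68.25 = 22.75 → 23
  G: 16 + 0.75×(0−16) = 16 − 12 = 4 → 4
  B: 252 − 189 = 63 → 63
  → #17043F
40% tint:
  R: 91 + 0.4×(255−91) = 91 + 65.6 = 156.6 → 157
  G: 16 + 0.4×(255−16) = 16 + 95.6 = 111.6 → 112
  B: 252 + 1.2 = 253.2 → 253
  → #9D70FD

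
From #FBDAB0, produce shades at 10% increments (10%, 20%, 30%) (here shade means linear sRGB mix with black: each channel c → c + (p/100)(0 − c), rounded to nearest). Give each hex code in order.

#FBDAB0 is rgb(251, 218, 176).
10%: (251 − 25.1 = 225.9→226, 218 − 21.8 = 196.2→196, 176 − 17.6 = 158.4→158) → #E2C49E
20%: (251 − 50.2 = 200.8→201, 218 − 43.6 = 174.4→174, 176 − 35.2 = 140.8→141) → #C9AE8D
30%: (251 − 75.3 = 175.7→176, 218 − 65.4 = 152.6→153, 176 − 52.8 = 123.2→123) → #B0997B

#E2C49E, #C9AE8D, #B0997B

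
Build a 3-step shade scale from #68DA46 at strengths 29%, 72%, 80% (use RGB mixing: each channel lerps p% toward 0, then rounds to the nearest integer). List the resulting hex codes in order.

#68DA46 is rgb(104, 218, 70).
29%: (104 − 30.16 = 73.84→74, 218 − 63.22 = 154.78→155, 70 − 20.3 = 49.7→50) → #4A9B32
72%: (104 − 74.88 = 29.12→29, 218 − 156.96 = 61.04→61, 70 − 50.4 = 19.6→20) → #1D3D14
80%: (104 − 83.2 = 20.8→21, 218 − 174.4 = 43.6→44, 70 − 56 = 14→14) → #152C0E

#4A9B32, #1D3D14, #152C0E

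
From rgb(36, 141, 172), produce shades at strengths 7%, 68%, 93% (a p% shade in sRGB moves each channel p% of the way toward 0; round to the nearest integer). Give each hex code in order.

7%: (36 − 2.52 = 33.48→33, 141 − 9.87 = 131.13→131, 172 − 12.04 = 159.96→160) → #2183A0
68%: (36 − 24.48 = 11.52→12, 141 − 95.88 = 45.12→45, 172 − 116.96 = 55.04→55) → #0C2D37
93%: (36 − 33.48 = 2.52→3, 141 − 131.13 = 9.87→10, 172 − 159.96 = 12.04→12) → #030A0C

#2183A0, #0C2D37, #030A0C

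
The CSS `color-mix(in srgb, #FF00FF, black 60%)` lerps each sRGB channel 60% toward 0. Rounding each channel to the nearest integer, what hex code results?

#660066

#FF00FF is rgb(255, 0, 255).
Lerp each channel 60% toward 0:
  R: 255 − 153 = 102 → 102
  G: 0 + 0 = 0 → 0
  B: 255 − 153 = 102 → 102
rgb(102, 0, 102) = #660066.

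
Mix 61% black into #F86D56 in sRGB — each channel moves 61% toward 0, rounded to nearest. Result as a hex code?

#F86D56 is rgb(248, 109, 86).
Lerp each channel 61% toward 0:
  R: 248 + 0.61×(0−248) = 248 − 151.28 = 96.72 → 97
  G: 109 − 66.49 = 42.51 → 43
  B: 86 + 0.61×(0−86) = 86 − 52.46 = 33.54 → 34
rgb(97, 43, 34) = #612B22.

#612B22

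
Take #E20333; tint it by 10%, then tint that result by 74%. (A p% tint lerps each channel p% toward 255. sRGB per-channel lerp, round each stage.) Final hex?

#E20333 is rgb(226, 3, 51).
A 10% tint moves each channel 10% toward 255:
  R: 226 + 2.9 = 228.9 → 229
  G: 3 + 0.1×(255−3) = 3 + 25.2 = 28.2 → 28
  B: 51 + 20.4 = 71.4 → 71
After the tint: rgb(229, 28, 71) = #E51C47.
A 74% tint moves each channel 74% toward 255:
  R: 229 + 0.74×(255−229) = 229 + 19.24 = 248.24 → 248
  G: 28 + 0.74×(255−28) = 28 + 167.98 = 195.98 → 196
  B: 71 + 136.16 = 207.16 → 207
rgb(248, 196, 207) = #F8C4CF.

#F8C4CF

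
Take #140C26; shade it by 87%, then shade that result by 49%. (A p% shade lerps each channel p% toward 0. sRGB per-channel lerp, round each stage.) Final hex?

#140C26 is rgb(20, 12, 38).
Per channel, c → c + 0.87(0 − c):
  R: 20 − 17.4 = 2.6 → 3
  G: 12 + 0.87×(0−12) = 12 − 10.44 = 1.56 → 2
  B: 38 + 0.87×(0−38) = 38 − 33.06 = 4.94 → 5
After the shade: rgb(3, 2, 5) = #030205.
A 49% shade moves each channel 49% toward 0:
  R: 3 − 1.47 = 1.53 → 2
  G: 2 + 0.49×(0−2) = 2 − 0.98 = 1.02 → 1
  B: 5 − 2.45 = 2.55 → 3
rgb(2, 1, 3) = #020103.

#020103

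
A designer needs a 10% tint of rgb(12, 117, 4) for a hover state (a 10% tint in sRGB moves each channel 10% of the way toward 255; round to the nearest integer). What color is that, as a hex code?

Lerp each channel 10% toward 255:
  R: 12 + 0.1×(255−12) = 12 + 24.3 = 36.3 → 36
  G: 117 + 13.8 = 130.8 → 131
  B: 4 + 0.1×(255−4) = 4 + 25.1 = 29.1 → 29
rgb(36, 131, 29) = #24831D.

#24831D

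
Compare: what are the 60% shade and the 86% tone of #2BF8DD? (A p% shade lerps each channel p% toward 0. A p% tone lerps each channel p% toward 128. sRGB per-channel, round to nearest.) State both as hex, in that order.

#116358, #74918D

#2BF8DD is rgb(43, 248, 221).
60% shade:
  R: 43 + 0.6×(0−43) = 43 − 25.8 = 17.2 → 17
  G: 248 − 148.8 = 99.2 → 99
  B: 221 − 132.6 = 88.4 → 88
  → #116358
86% tone:
  R: 43 + 0.86×(128−43) = 43 + 73.1 = 116.1 → 116
  G: 248 − 103.2 = 144.8 → 145
  B: 221 + 0.86×(128−221) = 221 − 79.98 = 141.02 → 141
  → #74918D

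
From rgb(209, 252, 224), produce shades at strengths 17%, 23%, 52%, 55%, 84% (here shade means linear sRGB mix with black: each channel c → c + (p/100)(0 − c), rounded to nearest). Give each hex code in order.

17%: (209 − 35.53 = 173.47→173, 252 − 42.84 = 209.16→209, 224 − 38.08 = 185.92→186) → #ADD1BA
23%: (209 − 48.07 = 160.93→161, 252 − 57.96 = 194.04→194, 224 − 51.52 = 172.48→172) → #A1C2AC
52%: (209 − 108.68 = 100.32→100, 252 − 131.04 = 120.96→121, 224 − 116.48 = 107.52→108) → #64796C
55%: (209 − 114.95 = 94.05→94, 252 − 138.6 = 113.4→113, 224 − 123.2 = 100.8→101) → #5E7165
84%: (209 − 175.56 = 33.44→33, 252 − 211.68 = 40.32→40, 224 − 188.16 = 35.84→36) → #212824

#ADD1BA, #A1C2AC, #64796C, #5E7165, #212824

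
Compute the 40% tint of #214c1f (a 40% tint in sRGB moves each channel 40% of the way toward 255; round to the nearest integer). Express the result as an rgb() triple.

rgb(122, 148, 121)

#214c1f is rgb(33, 76, 31).
A 40% tint moves each channel 40% toward 255:
  R: 33 + 0.4×(255−33) = 33 + 88.8 = 121.8 → 122
  G: 76 + 71.6 = 147.6 → 148
  B: 31 + 0.4×(255−31) = 31 + 89.6 = 120.6 → 121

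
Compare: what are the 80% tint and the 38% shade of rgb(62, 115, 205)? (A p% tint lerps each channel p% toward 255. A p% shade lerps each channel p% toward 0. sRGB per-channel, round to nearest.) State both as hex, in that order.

80% tint:
  R: 62 + 0.8×(255−62) = 62 + 154.4 = 216.4 → 216
  G: 115 + 112 = 227 → 227
  B: 205 + 0.8×(255−205) = 205 + 40 = 245 → 245
  → #D8E3F5
38% shade:
  R: 62 − 23.56 = 38.44 → 38
  G: 115 − 43.7 = 71.3 → 71
  B: 205 − 77.9 = 127.1 → 127
  → #26477F

#D8E3F5, #26477F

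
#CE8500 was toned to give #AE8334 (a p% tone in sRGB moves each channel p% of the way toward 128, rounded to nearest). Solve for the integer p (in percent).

#CE8500 is rgb(206, 133, 0); #AE8334 is rgb(174, 131, 52).
On the B channel (widest range): 52 ≈ 0 + (p/100)(128 − 0), so p ≈ 100×(52 − 0)/(128 − 0) = 5200/128 = 40.62.
p = 41 reproduces all three channels after rounding.

41%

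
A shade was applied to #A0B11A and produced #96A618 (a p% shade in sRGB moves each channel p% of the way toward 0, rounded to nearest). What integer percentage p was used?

#A0B11A is rgb(160, 177, 26); #96A618 is rgb(150, 166, 24).
On the G channel (widest range): 166 ≈ 177 + (p/100)(0 − 177), so p ≈ 100×(166 − 177)/(0 − 177) = -1100/-177 = 6.21.
p = 6 reproduces all three channels after rounding.

6%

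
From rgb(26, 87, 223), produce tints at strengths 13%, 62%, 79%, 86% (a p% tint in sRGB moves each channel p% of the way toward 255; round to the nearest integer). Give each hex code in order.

#386DE3, #A8BFF3, #CFDCF8, #DFE7FB

13%: (26 + 29.77 = 55.77→56, 87 + 21.84 = 108.84→109, 223 + 4.16 = 227.16→227) → #386DE3
62%: (26 + 141.98 = 167.98→168, 87 + 104.16 = 191.16→191, 223 + 19.84 = 242.84→243) → #A8BFF3
79%: (26 + 180.91 = 206.91→207, 87 + 132.72 = 219.72→220, 223 + 25.28 = 248.28→248) → #CFDCF8
86%: (26 + 196.94 = 222.94→223, 87 + 144.48 = 231.48→231, 223 + 27.52 = 250.52→251) → #DFE7FB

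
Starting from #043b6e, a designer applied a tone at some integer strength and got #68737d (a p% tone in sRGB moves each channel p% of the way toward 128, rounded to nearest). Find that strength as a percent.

81%

#043b6e is rgb(4, 59, 110); #68737d is rgb(104, 115, 125).
On the R channel (widest range): 104 ≈ 4 + (p/100)(128 − 4), so p ≈ 100×(104 − 4)/(128 − 4) = 10000/124 = 80.65.
p = 81 reproduces all three channels after rounding.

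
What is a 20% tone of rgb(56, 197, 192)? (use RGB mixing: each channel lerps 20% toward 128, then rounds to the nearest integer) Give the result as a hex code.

#46B7B3

A 20% tone moves each channel 20% toward 128:
  R: 56 + 14.4 = 70.4 → 70
  G: 197 + 0.2×(128−197) = 197 − 13.8 = 183.2 → 183
  B: 192 + 0.2×(128−192) = 192 − 12.8 = 179.2 → 179
rgb(70, 183, 179) = #46B7B3.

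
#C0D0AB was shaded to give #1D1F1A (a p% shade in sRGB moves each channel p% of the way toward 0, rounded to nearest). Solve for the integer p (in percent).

85%

#C0D0AB is rgb(192, 208, 171); #1D1F1A is rgb(29, 31, 26).
On the G channel (widest range): 31 ≈ 208 + (p/100)(0 − 208), so p ≈ 100×(31 − 208)/(0 − 208) = -17700/-208 = 85.10.
p = 85 reproduces all three channels after rounding.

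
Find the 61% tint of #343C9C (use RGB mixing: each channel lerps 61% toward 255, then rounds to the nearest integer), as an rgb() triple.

#343C9C is rgb(52, 60, 156).
Lerp each channel 61% toward 255:
  R: 52 + 123.83 = 175.83 → 176
  G: 60 + 0.61×(255−60) = 60 + 118.95 = 178.95 → 179
  B: 156 + 0.61×(255−156) = 156 + 60.39 = 216.39 → 216

rgb(176, 179, 216)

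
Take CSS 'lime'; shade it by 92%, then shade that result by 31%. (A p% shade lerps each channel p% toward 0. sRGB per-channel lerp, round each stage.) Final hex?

CSS lime is rgb(0, 255, 0).
A 92% shade moves each channel 92% toward 0:
  R: 0 + 0 = 0 → 0
  G: 255 + 0.92×(0−255) = 255 − 234.6 = 20.4 → 20
  B: 0 + 0.92×(0−0) = 0 + 0 = 0 → 0
After the shade: rgb(0, 20, 0) = #001400.
Per channel, c → c + 0.31(0 − c):
  R: 0 + 0.31×(0−0) = 0 + 0 = 0 → 0
  G: 20 + 0.31×(0−20) = 20 − 6.2 = 13.8 → 14
  B: 0 + 0.31×(0−0) = 0 + 0 = 0 → 0
rgb(0, 14, 0) = #000e00.

#000e00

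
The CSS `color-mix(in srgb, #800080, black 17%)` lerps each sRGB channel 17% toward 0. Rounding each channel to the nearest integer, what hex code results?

#800080 is rgb(128, 0, 128).
A 17% shade moves each channel 17% toward 0:
  R: 128 − 21.76 = 106.24 → 106
  G: 0 + 0.17×(0−0) = 0 + 0 = 0 → 0
  B: 128 + 0.17×(0−128) = 128 − 21.76 = 106.24 → 106
rgb(106, 0, 106) = #6A006A.

#6A006A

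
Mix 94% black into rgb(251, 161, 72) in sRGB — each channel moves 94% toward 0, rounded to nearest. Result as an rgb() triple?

A 94% shade moves each channel 94% toward 0:
  R: 251 + 0.94×(0−251) = 251 − 235.94 = 15.06 → 15
  G: 161 + 0.94×(0−161) = 161 − 151.34 = 9.66 → 10
  B: 72 + 0.94×(0−72) = 72 − 67.68 = 4.32 → 4

rgb(15, 10, 4)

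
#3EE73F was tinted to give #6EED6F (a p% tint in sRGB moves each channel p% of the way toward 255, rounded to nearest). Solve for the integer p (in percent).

#3EE73F is rgb(62, 231, 63); #6EED6F is rgb(110, 237, 111).
On the R channel (widest range): 110 ≈ 62 + (p/100)(255 − 62), so p ≈ 100×(110 − 62)/(255 − 62) = 4800/193 = 24.87.
p = 25 reproduces all three channels after rounding.

25%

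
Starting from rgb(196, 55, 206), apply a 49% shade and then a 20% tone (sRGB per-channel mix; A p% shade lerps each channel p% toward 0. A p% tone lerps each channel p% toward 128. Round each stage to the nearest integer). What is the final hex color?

Lerp each channel 49% toward 0:
  R: 196 + 0.49×(0−196) = 196 − 96.04 = 99.96 → 100
  G: 55 + 0.49×(0−55) = 55 − 26.95 = 28.05 → 28
  B: 206 + 0.49×(0−206) = 206 − 100.94 = 105.06 → 105
After the shade: rgb(100, 28, 105) = #641C69.
A 20% tone moves each channel 20% toward 128:
  R: 100 + 0.2×(128−100) = 100 + 5.6 = 105.6 → 106
  G: 28 + 0.2×(128−28) = 28 + 20 = 48 → 48
  B: 105 + 4.6 = 109.6 → 110
rgb(106, 48, 110) = #6A306E.

#6A306E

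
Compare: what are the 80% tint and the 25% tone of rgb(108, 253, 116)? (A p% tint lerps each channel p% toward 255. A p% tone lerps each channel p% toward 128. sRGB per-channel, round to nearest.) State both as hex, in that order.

#E2FFE3, #71DE77

80% tint:
  R: 108 + 0.8×(255−108) = 108 + 117.6 = 225.6 → 226
  G: 253 + 0.8×(255−253) = 253 + 1.6 = 254.6 → 255
  B: 116 + 0.8×(255−116) = 116 + 111.2 = 227.2 → 227
  → #E2FFE3
25% tone:
  R: 108 + 5 = 113 → 113
  G: 253 + 0.25×(128−253) = 253 − 31.25 = 221.75 → 222
  B: 116 + 0.25×(128−116) = 116 + 3 = 119 → 119
  → #71DE77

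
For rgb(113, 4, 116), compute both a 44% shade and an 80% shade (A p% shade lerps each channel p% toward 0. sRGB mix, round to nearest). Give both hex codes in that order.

#3F0241, #170117

44% shade:
  R: 113 + 0.44×(0−113) = 113 − 49.72 = 63.28 → 63
  G: 4 − 1.76 = 2.24 → 2
  B: 116 + 0.44×(0−116) = 116 − 51.04 = 64.96 → 65
  → #3F0241
80% shade:
  R: 113 − 90.4 = 22.6 → 23
  G: 4 + 0.8×(0−4) = 4 − 3.2 = 0.8 → 1
  B: 116 + 0.8×(0−116) = 116 − 92.8 = 23.2 → 23
  → #170117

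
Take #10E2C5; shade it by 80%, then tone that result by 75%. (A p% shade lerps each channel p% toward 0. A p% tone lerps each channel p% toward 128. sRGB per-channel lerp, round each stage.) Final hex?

#616B6A

#10E2C5 is rgb(16, 226, 197).
Per channel, c → c + 0.8(0 − c):
  R: 16 − 12.8 = 3.2 → 3
  G: 226 + 0.8×(0−226) = 226 − 180.8 = 45.2 → 45
  B: 197 − 157.6 = 39.4 → 39
After the shade: rgb(3, 45, 39) = #032D27.
Per channel, c → c + 0.75(128 − c):
  R: 3 + 93.75 = 96.75 → 97
  G: 45 + 62.25 = 107.25 → 107
  B: 39 + 66.75 = 105.75 → 106
rgb(97, 107, 106) = #616B6A.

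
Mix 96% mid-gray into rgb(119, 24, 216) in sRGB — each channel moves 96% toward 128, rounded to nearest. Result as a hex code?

#807C84

Per channel, c → c + 0.96(128 − c):
  R: 119 + 0.96×(128−119) = 119 + 8.64 = 127.64 → 128
  G: 24 + 0.96×(128−24) = 24 + 99.84 = 123.84 → 124
  B: 216 + 0.96×(128−216) = 216 − 84.48 = 131.52 → 132
rgb(128, 124, 132) = #807C84.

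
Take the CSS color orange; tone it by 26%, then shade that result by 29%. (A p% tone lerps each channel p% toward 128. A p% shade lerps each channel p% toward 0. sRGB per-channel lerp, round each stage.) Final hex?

#9e6e17

CSS orange is rgb(255, 165, 0).
Per channel, c → c + 0.26(128 − c):
  R: 255 − 33.02 = 221.98 → 222
  G: 165 − 9.62 = 155.38 → 155
  B: 0 + 0.26×(128−0) = 0 + 33.28 = 33.28 → 33
After the tone: rgb(222, 155, 33) = #de9b21.
Lerp each channel 29% toward 0:
  R: 222 + 0.29×(0−222) = 222 − 64.38 = 157.62 → 158
  G: 155 − 44.95 = 110.05 → 110
  B: 33 + 0.29×(0−33) = 33 − 9.57 = 23.43 → 23
rgb(158, 110, 23) = #9e6e17.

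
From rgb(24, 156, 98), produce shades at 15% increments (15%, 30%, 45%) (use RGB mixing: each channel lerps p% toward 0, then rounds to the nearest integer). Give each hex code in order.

15%: (24 − 3.6 = 20.4→20, 156 − 23.4 = 132.6→133, 98 − 14.7 = 83.3→83) → #148553
30%: (24 − 7.2 = 16.8→17, 156 − 46.8 = 109.2→109, 98 − 29.4 = 68.6→69) → #116d45
45%: (24 − 10.8 = 13.2→13, 156 − 70.2 = 85.8→86, 98 − 44.1 = 53.9→54) → #0d5636

#148553, #116d45, #0d5636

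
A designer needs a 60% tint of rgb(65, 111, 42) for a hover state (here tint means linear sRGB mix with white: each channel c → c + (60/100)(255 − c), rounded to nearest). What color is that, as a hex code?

Per channel, c → c + 0.6(255 − c):
  R: 65 + 114 = 179 → 179
  G: 111 + 0.6×(255−111) = 111 + 86.4 = 197.4 → 197
  B: 42 + 0.6×(255−42) = 42 + 127.8 = 169.8 → 170
rgb(179, 197, 170) = #B3C5AA.

#B3C5AA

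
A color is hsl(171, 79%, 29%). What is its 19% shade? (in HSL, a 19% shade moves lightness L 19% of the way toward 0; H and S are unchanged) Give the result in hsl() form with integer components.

L moves 19% from 29 toward 0: 29 − 5.51 = 23.49 → 23.
H and S are unchanged.

hsl(171, 79%, 23%)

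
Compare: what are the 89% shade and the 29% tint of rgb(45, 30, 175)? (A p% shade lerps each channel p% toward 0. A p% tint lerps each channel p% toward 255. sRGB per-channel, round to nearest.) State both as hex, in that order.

89% shade:
  R: 45 − 40.05 = 4.95 → 5
  G: 30 + 0.89×(0−30) = 30 − 26.7 = 3.3 → 3
  B: 175 − 155.75 = 19.25 → 19
  → #050313
29% tint:
  R: 45 + 60.9 = 105.9 → 106
  G: 30 + 0.29×(255−30) = 30 + 65.25 = 95.25 → 95
  B: 175 + 0.29×(255−175) = 175 + 23.2 = 198.2 → 198
  → #6A5FC6

#050313, #6A5FC6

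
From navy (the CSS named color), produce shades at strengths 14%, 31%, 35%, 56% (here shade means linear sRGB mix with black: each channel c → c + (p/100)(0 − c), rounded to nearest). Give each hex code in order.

#00006E, #000058, #000053, #000038

CSS navy is rgb(0, 0, 128).
14%: (0→0, 0→0, 128 − 17.92 = 110.08→110) → #00006E
31%: (0→0, 0→0, 128 − 39.68 = 88.32→88) → #000058
35%: (0→0, 0→0, 128 − 44.8 = 83.2→83) → #000053
56%: (0→0, 0→0, 128 − 71.68 = 56.32→56) → #000038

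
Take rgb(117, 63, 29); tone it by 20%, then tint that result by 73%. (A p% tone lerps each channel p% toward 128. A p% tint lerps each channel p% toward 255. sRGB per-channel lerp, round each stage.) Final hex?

#DACFC7

A 20% tone moves each channel 20% toward 128:
  R: 117 + 0.2×(128−117) = 117 + 2.2 = 119.2 → 119
  G: 63 + 0.2×(128−63) = 63 + 13 = 76 → 76
  B: 29 + 19.8 = 48.8 → 49
After the tone: rgb(119, 76, 49) = #774C31.
A 73% tint moves each channel 73% toward 255:
  R: 119 + 0.73×(255−119) = 119 + 99.28 = 218.28 → 218
  G: 76 + 130.67 = 206.67 → 207
  B: 49 + 150.38 = 199.38 → 199
rgb(218, 207, 199) = #DACFC7.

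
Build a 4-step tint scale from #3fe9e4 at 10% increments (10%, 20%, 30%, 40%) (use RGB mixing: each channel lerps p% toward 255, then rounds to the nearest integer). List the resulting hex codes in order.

#3fe9e4 is rgb(63, 233, 228).
10%: (63 + 19.2 = 82.2→82, 233 + 2.2 = 235.2→235, 228 + 2.7 = 230.7→231) → #52ebe7
20%: (63 + 38.4 = 101.4→101, 233 + 4.4 = 237.4→237, 228 + 5.4 = 233.4→233) → #65ede9
30%: (63 + 57.6 = 120.6→121, 233 + 6.6 = 239.6→240, 228 + 8.1 = 236.1→236) → #79f0ec
40%: (63 + 76.8 = 139.8→140, 233 + 8.8 = 241.8→242, 228 + 10.8 = 238.8→239) → #8cf2ef

#52ebe7, #65ede9, #79f0ec, #8cf2ef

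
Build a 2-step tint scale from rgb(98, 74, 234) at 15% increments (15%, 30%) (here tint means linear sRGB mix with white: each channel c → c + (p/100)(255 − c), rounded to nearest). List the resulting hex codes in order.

15%: (98 + 23.55 = 121.55→122, 74 + 27.15 = 101.15→101, 234 + 3.15 = 237.15→237) → #7a65ed
30%: (98 + 47.1 = 145.1→145, 74 + 54.3 = 128.3→128, 234 + 6.3 = 240.3→240) → #9180f0

#7a65ed, #9180f0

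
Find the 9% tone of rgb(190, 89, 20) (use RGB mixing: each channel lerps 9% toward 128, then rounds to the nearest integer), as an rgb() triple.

Per channel, c → c + 0.09(128 − c):
  R: 190 + 0.09×(128−190) = 190 − 5.58 = 184.42 → 184
  G: 89 + 0.09×(128−89) = 89 + 3.51 = 92.51 → 93
  B: 20 + 9.72 = 29.72 → 30

rgb(184, 93, 30)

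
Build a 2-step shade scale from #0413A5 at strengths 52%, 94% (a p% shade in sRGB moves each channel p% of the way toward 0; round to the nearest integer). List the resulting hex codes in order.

#02094F, #00010A

#0413A5 is rgb(4, 19, 165).
52%: (4 − 2.08 = 1.92→2, 19 − 9.88 = 9.12→9, 165 − 85.8 = 79.2→79) → #02094F
94%: (4 − 3.76 = 0.24→0, 19 − 17.86 = 1.14→1, 165 − 155.1 = 9.9→10) → #00010A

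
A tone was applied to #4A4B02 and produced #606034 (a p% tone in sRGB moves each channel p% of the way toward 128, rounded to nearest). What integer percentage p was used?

#4A4B02 is rgb(74, 75, 2); #606034 is rgb(96, 96, 52).
On the B channel (widest range): 52 ≈ 2 + (p/100)(128 − 2), so p ≈ 100×(52 − 2)/(128 − 2) = 5000/126 = 39.68.
p = 40 reproduces all three channels after rounding.

40%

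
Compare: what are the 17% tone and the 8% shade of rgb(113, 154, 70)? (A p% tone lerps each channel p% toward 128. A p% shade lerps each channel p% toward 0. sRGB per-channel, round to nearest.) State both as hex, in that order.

#749650, #688e40

17% tone:
  R: 113 + 2.55 = 115.55 → 116
  G: 154 + 0.17×(128−154) = 154 − 4.42 = 149.58 → 150
  B: 70 + 9.86 = 79.86 → 80
  → #749650
8% shade:
  R: 113 − 9.04 = 103.96 → 104
  G: 154 + 0.08×(0−154) = 154 − 12.32 = 141.68 → 142
  B: 70 − 5.6 = 64.4 → 64
  → #688e40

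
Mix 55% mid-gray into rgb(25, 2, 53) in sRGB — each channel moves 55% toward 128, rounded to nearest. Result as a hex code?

Lerp each channel 55% toward 128:
  R: 25 + 0.55×(128−25) = 25 + 56.65 = 81.65 → 82
  G: 2 + 69.3 = 71.3 → 71
  B: 53 + 0.55×(128−53) = 53 + 41.25 = 94.25 → 94
rgb(82, 71, 94) = #52475E.

#52475E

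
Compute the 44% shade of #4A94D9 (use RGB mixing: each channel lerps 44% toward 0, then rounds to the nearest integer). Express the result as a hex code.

#29537A

#4A94D9 is rgb(74, 148, 217).
A 44% shade moves each channel 44% toward 0:
  R: 74 + 0.44×(0−74) = 74 − 32.56 = 41.44 → 41
  G: 148 + 0.44×(0−148) = 148 − 65.12 = 82.88 → 83
  B: 217 − 95.48 = 121.52 → 122
rgb(41, 83, 122) = #29537A.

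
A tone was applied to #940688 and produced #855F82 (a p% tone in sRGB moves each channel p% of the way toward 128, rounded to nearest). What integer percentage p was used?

73%

#940688 is rgb(148, 6, 136); #855F82 is rgb(133, 95, 130).
On the G channel (widest range): 95 ≈ 6 + (p/100)(128 − 6), so p ≈ 100×(95 − 6)/(128 − 6) = 8900/122 = 72.95.
p = 73 reproduces all three channels after rounding.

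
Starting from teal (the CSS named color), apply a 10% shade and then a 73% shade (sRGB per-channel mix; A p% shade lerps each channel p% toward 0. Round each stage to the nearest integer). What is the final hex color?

#001f1f

CSS teal is rgb(0, 128, 128).
A 10% shade moves each channel 10% toward 0:
  R: 0 + 0 = 0 → 0
  G: 128 − 12.8 = 115.2 → 115
  B: 128 − 12.8 = 115.2 → 115
After the shade: rgb(0, 115, 115) = #007373.
Per channel, c → c + 0.73(0 − c):
  R: 0 + 0 = 0 → 0
  G: 115 + 0.73×(0−115) = 115 − 83.95 = 31.05 → 31
  B: 115 + 0.73×(0−115) = 115 − 83.95 = 31.05 → 31
rgb(0, 31, 31) = #001f1f.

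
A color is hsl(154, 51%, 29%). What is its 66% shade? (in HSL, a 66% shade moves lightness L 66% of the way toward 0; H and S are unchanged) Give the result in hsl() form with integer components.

L moves 66% from 29 toward 0: 29 − 19.14 = 9.86 → 10.
H and S are unchanged.

hsl(154, 51%, 10%)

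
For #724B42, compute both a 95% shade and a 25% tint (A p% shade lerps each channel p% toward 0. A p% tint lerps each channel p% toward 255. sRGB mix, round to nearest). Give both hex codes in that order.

#724B42 is rgb(114, 75, 66).
95% shade:
  R: 114 + 0.95×(0−114) = 114 − 108.3 = 5.7 → 6
  G: 75 − 71.25 = 3.75 → 4
  B: 66 + 0.95×(0−66) = 66 − 62.7 = 3.3 → 3
  → #060403
25% tint:
  R: 114 + 35.25 = 149.25 → 149
  G: 75 + 0.25×(255−75) = 75 + 45 = 120 → 120
  B: 66 + 0.25×(255−66) = 66 + 47.25 = 113.25 → 113
  → #957871

#060403, #957871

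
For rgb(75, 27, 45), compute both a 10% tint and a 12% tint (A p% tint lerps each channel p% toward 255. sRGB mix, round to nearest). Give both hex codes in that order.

#5D3242, #613646

10% tint:
  R: 75 + 18 = 93 → 93
  G: 27 + 0.1×(255−27) = 27 + 22.8 = 49.8 → 50
  B: 45 + 21 = 66 → 66
  → #5D3242
12% tint:
  R: 75 + 21.6 = 96.6 → 97
  G: 27 + 0.12×(255−27) = 27 + 27.36 = 54.36 → 54
  B: 45 + 25.2 = 70.2 → 70
  → #613646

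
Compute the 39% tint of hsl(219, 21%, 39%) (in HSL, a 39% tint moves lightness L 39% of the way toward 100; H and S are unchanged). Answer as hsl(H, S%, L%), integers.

L moves 39% from 39 toward 100: 39 + 23.79 = 62.79 → 63.
H and S are unchanged.

hsl(219, 21%, 63%)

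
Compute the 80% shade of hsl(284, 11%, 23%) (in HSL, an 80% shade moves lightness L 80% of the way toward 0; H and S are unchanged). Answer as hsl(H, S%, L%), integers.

hsl(284, 11%, 5%)

L moves 80% from 23 toward 0: 23 − 18.4 = 4.6 → 5.
H and S are unchanged.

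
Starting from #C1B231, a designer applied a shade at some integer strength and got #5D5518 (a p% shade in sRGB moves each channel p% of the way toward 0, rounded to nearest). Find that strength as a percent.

#C1B231 is rgb(193, 178, 49); #5D5518 is rgb(93, 85, 24).
On the R channel (widest range): 93 ≈ 193 + (p/100)(0 − 193), so p ≈ 100×(93 − 193)/(0 − 193) = -10000/-193 = 51.81.
p = 52 reproduces all three channels after rounding.

52%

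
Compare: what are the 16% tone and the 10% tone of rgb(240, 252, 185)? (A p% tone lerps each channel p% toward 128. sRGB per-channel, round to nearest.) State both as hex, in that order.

#dee8b0, #e5f0b3

16% tone:
  R: 240 − 17.92 = 222.08 → 222
  G: 252 − 19.84 = 232.16 → 232
  B: 185 + 0.16×(128−185) = 185 − 9.12 = 175.88 → 176
  → #dee8b0
10% tone:
  R: 240 − 11.2 = 228.8 → 229
  G: 252 + 0.1×(128−252) = 252 − 12.4 = 239.6 → 240
  B: 185 + 0.1×(128−185) = 185 − 5.7 = 179.3 → 179
  → #e5f0b3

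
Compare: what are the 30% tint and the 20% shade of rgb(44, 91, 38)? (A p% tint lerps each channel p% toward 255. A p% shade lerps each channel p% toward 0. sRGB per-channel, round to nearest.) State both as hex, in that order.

#6B8C67, #23491E

30% tint:
  R: 44 + 63.3 = 107.3 → 107
  G: 91 + 49.2 = 140.2 → 140
  B: 38 + 65.1 = 103.1 → 103
  → #6B8C67
20% shade:
  R: 44 + 0.2×(0−44) = 44 − 8.8 = 35.2 → 35
  G: 91 + 0.2×(0−91) = 91 − 18.2 = 72.8 → 73
  B: 38 − 7.6 = 30.4 → 30
  → #23491E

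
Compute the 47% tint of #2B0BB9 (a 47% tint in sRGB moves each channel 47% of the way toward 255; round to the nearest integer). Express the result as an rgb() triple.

#2B0BB9 is rgb(43, 11, 185).
Per channel, c → c + 0.47(255 − c):
  R: 43 + 99.64 = 142.64 → 143
  G: 11 + 0.47×(255−11) = 11 + 114.68 = 125.68 → 126
  B: 185 + 0.47×(255−185) = 185 + 32.9 = 217.9 → 218

rgb(143, 126, 218)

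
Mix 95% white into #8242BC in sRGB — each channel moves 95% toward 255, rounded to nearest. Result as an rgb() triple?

#8242BC is rgb(130, 66, 188).
Per channel, c → c + 0.95(255 − c):
  R: 130 + 0.95×(255−130) = 130 + 118.75 = 248.75 → 249
  G: 66 + 0.95×(255−66) = 66 + 179.55 = 245.55 → 246
  B: 188 + 63.65 = 251.65 → 252

rgb(249, 246, 252)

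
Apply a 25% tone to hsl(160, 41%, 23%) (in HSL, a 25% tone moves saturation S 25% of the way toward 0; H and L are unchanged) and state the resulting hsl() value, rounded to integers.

S moves 25% from 41 toward 0: 41 − 10.25 = 30.75 → 31.
H and L are unchanged.

hsl(160, 31%, 23%)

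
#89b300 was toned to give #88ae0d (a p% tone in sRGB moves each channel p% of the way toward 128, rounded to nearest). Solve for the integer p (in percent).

10%

#89b300 is rgb(137, 179, 0); #88ae0d is rgb(136, 174, 13).
On the B channel (widest range): 13 ≈ 0 + (p/100)(128 − 0), so p ≈ 100×(13 − 0)/(128 − 0) = 1300/128 = 10.16.
p = 10 reproduces all three channels after rounding.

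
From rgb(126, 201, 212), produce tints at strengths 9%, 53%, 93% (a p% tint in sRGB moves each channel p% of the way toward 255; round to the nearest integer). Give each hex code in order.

9%: (126 + 11.61 = 137.61→138, 201 + 4.86 = 205.86→206, 212 + 3.87 = 215.87→216) → #8ACED8
53%: (126 + 68.37 = 194.37→194, 201 + 28.62 = 229.62→230, 212 + 22.79 = 234.79→235) → #C2E6EB
93%: (126 + 119.97 = 245.97→246, 201 + 50.22 = 251.22→251, 212 + 39.99 = 251.99→252) → #F6FBFC

#8ACED8, #C2E6EB, #F6FBFC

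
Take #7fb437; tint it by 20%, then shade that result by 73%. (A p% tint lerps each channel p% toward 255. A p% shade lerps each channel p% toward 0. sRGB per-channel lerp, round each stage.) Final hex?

#29351a

#7fb437 is rgb(127, 180, 55).
Per channel, c → c + 0.2(255 − c):
  R: 127 + 0.2×(255−127) = 127 + 25.6 = 152.6 → 153
  G: 180 + 15 = 195 → 195
  B: 55 + 0.2×(255−55) = 55 + 40 = 95 → 95
After the tint: rgb(153, 195, 95) = #99c35f.
Per channel, c → c + 0.73(0 − c):
  R: 153 − 111.69 = 41.31 → 41
  G: 195 − 142.35 = 52.65 → 53
  B: 95 − 69.35 = 25.65 → 26
rgb(41, 53, 26) = #29351a.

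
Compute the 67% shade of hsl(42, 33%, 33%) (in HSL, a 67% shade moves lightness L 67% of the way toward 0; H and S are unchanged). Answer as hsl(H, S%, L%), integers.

L moves 67% from 33 toward 0: 33 − 22.11 = 10.89 → 11.
H and S are unchanged.

hsl(42, 33%, 11%)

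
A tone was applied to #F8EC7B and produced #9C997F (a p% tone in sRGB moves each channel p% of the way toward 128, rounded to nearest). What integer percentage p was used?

77%

#F8EC7B is rgb(248, 236, 123); #9C997F is rgb(156, 153, 127).
On the R channel (widest range): 156 ≈ 248 + (p/100)(128 − 248), so p ≈ 100×(156 − 248)/(128 − 248) = -9200/-120 = 76.67.
p = 77 reproduces all three channels after rounding.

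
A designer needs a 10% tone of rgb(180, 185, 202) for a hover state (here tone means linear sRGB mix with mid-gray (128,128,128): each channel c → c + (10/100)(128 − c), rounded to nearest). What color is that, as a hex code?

Per channel, c → c + 0.1(128 − c):
  R: 180 + 0.1×(128−180) = 180 − 5.2 = 174.8 → 175
  G: 185 + 0.1×(128−185) = 185 − 5.7 = 179.3 → 179
  B: 202 + 0.1×(128−202) = 202 − 7.4 = 194.6 → 195
rgb(175, 179, 195) = #AFB3C3.

#AFB3C3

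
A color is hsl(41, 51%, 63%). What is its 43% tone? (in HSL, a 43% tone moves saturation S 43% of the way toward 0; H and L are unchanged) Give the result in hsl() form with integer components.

S moves 43% from 51 toward 0: 51 − 21.93 = 29.07 → 29.
H and L are unchanged.

hsl(41, 29%, 63%)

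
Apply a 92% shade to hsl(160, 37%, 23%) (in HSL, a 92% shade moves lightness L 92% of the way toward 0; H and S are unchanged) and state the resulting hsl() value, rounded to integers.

hsl(160, 37%, 2%)

L moves 92% from 23 toward 0: 23 − 21.16 = 1.84 → 2.
H and S are unchanged.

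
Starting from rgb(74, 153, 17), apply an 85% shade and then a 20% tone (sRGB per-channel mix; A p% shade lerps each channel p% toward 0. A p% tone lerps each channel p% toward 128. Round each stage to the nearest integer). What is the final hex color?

Lerp each channel 85% toward 0:
  R: 74 + 0.85×(0−74) = 74 − 62.9 = 11.1 → 11
  G: 153 − 130.05 = 22.95 → 23
  B: 17 + 0.85×(0−17) = 17 − 14.45 = 2.55 → 3
After the shade: rgb(11, 23, 3) = #0B1703.
A 20% tone moves each channel 20% toward 128:
  R: 11 + 0.2×(128−11) = 11 + 23.4 = 34.4 → 34
  G: 23 + 0.2×(128−23) = 23 + 21 = 44 → 44
  B: 3 + 0.2×(128−3) = 3 + 25 = 28 → 28
rgb(34, 44, 28) = #222C1C.

#222C1C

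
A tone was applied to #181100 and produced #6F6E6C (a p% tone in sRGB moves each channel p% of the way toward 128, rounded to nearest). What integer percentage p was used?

#181100 is rgb(24, 17, 0); #6F6E6C is rgb(111, 110, 108).
On the B channel (widest range): 108 ≈ 0 + (p/100)(128 − 0), so p ≈ 100×(108 − 0)/(128 − 0) = 10800/128 = 84.38.
p = 84 reproduces all three channels after rounding.

84%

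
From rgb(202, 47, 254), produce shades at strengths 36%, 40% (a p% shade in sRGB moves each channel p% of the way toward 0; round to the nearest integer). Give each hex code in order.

36%: (202 − 72.72 = 129.28→129, 47 − 16.92 = 30.08→30, 254 − 91.44 = 162.56→163) → #811EA3
40%: (202 − 80.8 = 121.2→121, 47 − 18.8 = 28.2→28, 254 − 101.6 = 152.4→152) → #791C98

#811EA3, #791C98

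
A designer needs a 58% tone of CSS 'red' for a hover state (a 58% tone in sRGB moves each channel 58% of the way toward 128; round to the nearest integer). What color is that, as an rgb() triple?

CSS red is rgb(255, 0, 0).
Lerp each channel 58% toward 128:
  R: 255 − 73.66 = 181.34 → 181
  G: 0 + 0.58×(128−0) = 0 + 74.24 = 74.24 → 74
  B: 0 + 74.24 = 74.24 → 74

rgb(181, 74, 74)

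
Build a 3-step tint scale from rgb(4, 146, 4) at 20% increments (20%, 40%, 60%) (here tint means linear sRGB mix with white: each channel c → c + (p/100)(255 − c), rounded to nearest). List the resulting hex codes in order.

#36A836, #68BE68, #9BD39B

20%: (4 + 50.2 = 54.2→54, 146 + 21.8 = 167.8→168, 4 + 50.2 = 54.2→54) → #36A836
40%: (4 + 100.4 = 104.4→104, 146 + 43.6 = 189.6→190, 4 + 100.4 = 104.4→104) → #68BE68
60%: (4 + 150.6 = 154.6→155, 146 + 65.4 = 211.4→211, 4 + 150.6 = 154.6→155) → #9BD39B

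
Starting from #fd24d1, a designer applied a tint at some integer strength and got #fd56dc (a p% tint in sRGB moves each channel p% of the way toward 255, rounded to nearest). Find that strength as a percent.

23%

#fd24d1 is rgb(253, 36, 209); #fd56dc is rgb(253, 86, 220).
On the G channel (widest range): 86 ≈ 36 + (p/100)(255 − 36), so p ≈ 100×(86 − 36)/(255 − 36) = 5000/219 = 22.83.
p = 23 reproduces all three channels after rounding.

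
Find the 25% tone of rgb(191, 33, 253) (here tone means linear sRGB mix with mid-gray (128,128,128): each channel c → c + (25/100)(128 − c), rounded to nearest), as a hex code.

A 25% tone moves each channel 25% toward 128:
  R: 191 − 15.75 = 175.25 → 175
  G: 33 + 0.25×(128−33) = 33 + 23.75 = 56.75 → 57
  B: 253 − 31.25 = 221.75 → 222
rgb(175, 57, 222) = #af39de.

#af39de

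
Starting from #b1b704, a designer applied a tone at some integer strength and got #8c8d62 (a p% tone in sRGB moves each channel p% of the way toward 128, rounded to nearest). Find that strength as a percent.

76%

#b1b704 is rgb(177, 183, 4); #8c8d62 is rgb(140, 141, 98).
On the B channel (widest range): 98 ≈ 4 + (p/100)(128 − 4), so p ≈ 100×(98 − 4)/(128 − 4) = 9400/124 = 75.81.
p = 76 reproduces all three channels after rounding.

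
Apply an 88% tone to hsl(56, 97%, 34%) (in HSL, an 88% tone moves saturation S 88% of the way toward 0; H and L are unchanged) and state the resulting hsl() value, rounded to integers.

S moves 88% from 97 toward 0: 97 − 85.36 = 11.64 → 12.
H and L are unchanged.

hsl(56, 12%, 34%)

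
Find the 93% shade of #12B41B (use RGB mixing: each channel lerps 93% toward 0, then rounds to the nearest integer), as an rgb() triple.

rgb(1, 13, 2)

#12B41B is rgb(18, 180, 27).
A 93% shade moves each channel 93% toward 0:
  R: 18 + 0.93×(0−18) = 18 − 16.74 = 1.26 → 1
  G: 180 − 167.4 = 12.6 → 13
  B: 27 + 0.93×(0−27) = 27 − 25.11 = 1.89 → 2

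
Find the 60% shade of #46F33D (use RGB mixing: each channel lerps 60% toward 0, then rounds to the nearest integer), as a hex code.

#1C6118

#46F33D is rgb(70, 243, 61).
A 60% shade moves each channel 60% toward 0:
  R: 70 + 0.6×(0−70) = 70 − 42 = 28 → 28
  G: 243 − 145.8 = 97.2 → 97
  B: 61 − 36.6 = 24.4 → 24
rgb(28, 97, 24) = #1C6118.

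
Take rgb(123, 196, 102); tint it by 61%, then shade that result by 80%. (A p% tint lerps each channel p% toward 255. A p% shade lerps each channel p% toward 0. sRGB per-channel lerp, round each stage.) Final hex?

#292E27

Lerp each channel 61% toward 255:
  R: 123 + 0.61×(255−123) = 123 + 80.52 = 203.52 → 204
  G: 196 + 35.99 = 231.99 → 232
  B: 102 + 0.61×(255−102) = 102 + 93.33 = 195.33 → 195
After the tint: rgb(204, 232, 195) = #CCE8C3.
Per channel, c → c + 0.8(0 − c):
  R: 204 + 0.8×(0−204) = 204 − 163.2 = 40.8 → 41
  G: 232 + 0.8×(0−232) = 232 − 185.6 = 46.4 → 46
  B: 195 + 0.8×(0−195) = 195 − 156 = 39 → 39
rgb(41, 46, 39) = #292E27.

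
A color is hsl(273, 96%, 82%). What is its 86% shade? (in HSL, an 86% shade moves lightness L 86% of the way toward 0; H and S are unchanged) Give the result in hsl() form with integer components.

L moves 86% from 82 toward 0: 82 − 70.52 = 11.48 → 11.
H and S are unchanged.

hsl(273, 96%, 11%)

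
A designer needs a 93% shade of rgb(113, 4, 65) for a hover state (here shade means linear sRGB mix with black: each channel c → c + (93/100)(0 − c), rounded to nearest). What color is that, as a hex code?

Lerp each channel 93% toward 0:
  R: 113 − 105.09 = 7.91 → 8
  G: 4 + 0.93×(0−4) = 4 − 3.72 = 0.28 → 0
  B: 65 − 60.45 = 4.55 → 5
rgb(8, 0, 5) = #080005.

#080005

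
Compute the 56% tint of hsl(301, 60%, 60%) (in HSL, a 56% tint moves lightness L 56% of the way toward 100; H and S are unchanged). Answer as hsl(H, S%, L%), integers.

L moves 56% from 60 toward 100: 60 + 22.4 = 82.4 → 82.
H and S are unchanged.

hsl(301, 60%, 82%)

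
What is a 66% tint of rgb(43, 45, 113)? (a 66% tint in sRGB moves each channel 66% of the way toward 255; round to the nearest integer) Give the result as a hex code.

#B7B8CF

Lerp each channel 66% toward 255:
  R: 43 + 139.92 = 182.92 → 183
  G: 45 + 0.66×(255−45) = 45 + 138.6 = 183.6 → 184
  B: 113 + 93.72 = 206.72 → 207
rgb(183, 184, 207) = #B7B8CF.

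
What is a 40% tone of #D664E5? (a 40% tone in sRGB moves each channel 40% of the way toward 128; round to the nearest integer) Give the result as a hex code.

#D664E5 is rgb(214, 100, 229).
Per channel, c → c + 0.4(128 − c):
  R: 214 + 0.4×(128−214) = 214 − 34.4 = 179.6 → 180
  G: 100 + 0.4×(128−100) = 100 + 11.2 = 111.2 → 111
  B: 229 + 0.4×(128−229) = 229 − 40.4 = 188.6 → 189
rgb(180, 111, 189) = #B46FBD.

#B46FBD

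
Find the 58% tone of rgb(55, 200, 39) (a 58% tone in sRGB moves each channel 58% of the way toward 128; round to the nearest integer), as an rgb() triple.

A 58% tone moves each channel 58% toward 128:
  R: 55 + 42.34 = 97.34 → 97
  G: 200 − 41.76 = 158.24 → 158
  B: 39 + 51.62 = 90.62 → 91

rgb(97, 158, 91)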